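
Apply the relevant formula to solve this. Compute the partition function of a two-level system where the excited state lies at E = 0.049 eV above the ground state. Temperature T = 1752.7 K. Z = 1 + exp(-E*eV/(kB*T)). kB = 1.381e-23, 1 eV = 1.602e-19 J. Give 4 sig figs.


Step 1: Compute beta*E = E*eV/(kB*T) = 0.049*1.602e-19/(1.381e-23*1752.7) = 0.3243
Step 2: exp(-beta*E) = exp(-0.3243) = 0.723
Step 3: Z = 1 + 0.723 = 1.723

1.723


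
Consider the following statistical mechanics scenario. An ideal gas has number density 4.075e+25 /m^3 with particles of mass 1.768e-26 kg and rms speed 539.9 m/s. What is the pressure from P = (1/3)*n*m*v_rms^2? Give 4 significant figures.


Step 1: v_rms^2 = 539.9^2 = 2.915e+05
Step 2: n*m = 4.075e+25*1.768e-26 = 0.7205
Step 3: P = (1/3)*0.7205*2.915e+05 = 7e+04 Pa

7e+04


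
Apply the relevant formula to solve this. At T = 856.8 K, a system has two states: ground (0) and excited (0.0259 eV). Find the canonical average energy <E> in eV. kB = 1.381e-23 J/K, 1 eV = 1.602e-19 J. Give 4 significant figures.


Step 1: beta*E = 0.0259*1.602e-19/(1.381e-23*856.8) = 0.3507
Step 2: exp(-beta*E) = 0.7042
Step 3: <E> = 0.0259*0.7042/(1+0.7042) = 0.0107 eV

0.0107


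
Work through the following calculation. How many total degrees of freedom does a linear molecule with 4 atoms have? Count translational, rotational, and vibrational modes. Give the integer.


Step 1: Translational DOF = 3
Step 2: Rotational DOF (linear) = 2
Step 3: Vibrational DOF = 3*4 - 5 = 7
Step 4: Total = 3 + 2 + 7 = 12

12


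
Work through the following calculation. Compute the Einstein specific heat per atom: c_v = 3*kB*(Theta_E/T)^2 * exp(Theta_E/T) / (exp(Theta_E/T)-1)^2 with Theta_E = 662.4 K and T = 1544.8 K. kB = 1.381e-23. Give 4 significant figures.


Step 1: x = Theta_E/T = 662.4/1544.8 = 0.4288
Step 2: x^2 = 0.1839
Step 3: exp(x) = 1.535
Step 4: c_v = 3*1.381e-23*0.1839*1.535/(1.535-1)^2 = 4.08e-23

4.08e-23


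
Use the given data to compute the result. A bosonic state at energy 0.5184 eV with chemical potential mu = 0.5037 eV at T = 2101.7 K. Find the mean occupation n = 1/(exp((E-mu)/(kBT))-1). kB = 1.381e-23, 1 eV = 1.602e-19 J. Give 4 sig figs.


Step 1: (E - mu) = 0.0147 eV
Step 2: x = (E-mu)*eV/(kB*T) = 0.0147*1.602e-19/(1.381e-23*2101.7) = 0.08114
Step 3: exp(x) = 1.085
Step 4: n = 1/(exp(x)-1) = 11.83

11.83


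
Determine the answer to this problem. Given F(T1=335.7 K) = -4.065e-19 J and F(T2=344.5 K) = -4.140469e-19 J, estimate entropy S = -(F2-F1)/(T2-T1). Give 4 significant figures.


Step 1: dF = F2 - F1 = -4.140469e-19 - (-4.065e-19) = -7.5469e-21 J
Step 2: dT = T2 - T1 = 344.5 - 335.7 = 8.8 K
Step 3: S = -dF/dT = -(-7.5469e-21)/8.8 = 8.576e-22 J/K

8.576e-22


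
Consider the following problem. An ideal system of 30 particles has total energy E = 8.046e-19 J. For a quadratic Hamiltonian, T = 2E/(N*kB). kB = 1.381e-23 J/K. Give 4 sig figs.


Step 1: Numerator = 2*E = 2*8.046e-19 = 1.609e-18 J
Step 2: Denominator = N*kB = 30*1.381e-23 = 4.143e-22
Step 3: T = 1.609e-18 / 4.143e-22 = 3884 K

3884


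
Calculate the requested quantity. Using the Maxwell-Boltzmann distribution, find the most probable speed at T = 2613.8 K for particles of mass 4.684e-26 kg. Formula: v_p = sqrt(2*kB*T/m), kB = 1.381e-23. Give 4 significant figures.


Step 1: Numerator = 2*kB*T = 2*1.381e-23*2613.8 = 7.219e-20
Step 2: Ratio = 7.219e-20 / 4.684e-26 = 1.541e+06
Step 3: v_p = sqrt(1.541e+06) = 1241 m/s

1241


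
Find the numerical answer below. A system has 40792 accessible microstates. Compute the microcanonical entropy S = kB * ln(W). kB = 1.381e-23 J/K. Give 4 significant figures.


Step 1: ln(W) = ln(40792) = 10.62
Step 2: S = kB * ln(W) = 1.381e-23 * 10.62
Step 3: S = 1.466e-22 J/K

1.466e-22


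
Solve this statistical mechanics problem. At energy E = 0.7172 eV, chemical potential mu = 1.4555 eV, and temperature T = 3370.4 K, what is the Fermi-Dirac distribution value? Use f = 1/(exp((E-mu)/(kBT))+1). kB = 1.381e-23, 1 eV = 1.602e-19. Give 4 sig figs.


Step 1: (E - mu) = 0.7172 - 1.4555 = -0.7383 eV
Step 2: Convert: (E-mu)*eV = -1.183e-19 J
Step 3: x = (E-mu)*eV/(kB*T) = -2.541
Step 4: f = 1/(exp(-2.541)+1) = 0.927

0.927


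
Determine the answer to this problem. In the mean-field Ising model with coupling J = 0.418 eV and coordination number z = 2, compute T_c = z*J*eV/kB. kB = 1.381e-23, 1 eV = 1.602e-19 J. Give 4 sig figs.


Step 1: z*J = 2*0.418 = 0.836 eV
Step 2: Convert to Joules: 0.836*1.602e-19 = 1.339e-19 J
Step 3: T_c = 1.339e-19 / 1.381e-23 = 9698 K

9698


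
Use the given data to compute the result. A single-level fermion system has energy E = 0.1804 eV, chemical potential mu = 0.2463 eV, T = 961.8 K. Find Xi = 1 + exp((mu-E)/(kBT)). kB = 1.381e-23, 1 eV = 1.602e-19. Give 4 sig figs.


Step 1: (mu - E) = 0.2463 - 0.1804 = 0.0659 eV
Step 2: x = (mu-E)*eV/(kB*T) = 0.0659*1.602e-19/(1.381e-23*961.8) = 0.7948
Step 3: exp(x) = 2.214
Step 4: Xi = 1 + 2.214 = 3.214

3.214


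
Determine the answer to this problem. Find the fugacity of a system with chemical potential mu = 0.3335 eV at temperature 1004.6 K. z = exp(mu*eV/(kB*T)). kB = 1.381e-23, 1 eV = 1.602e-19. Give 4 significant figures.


Step 1: Convert mu to Joules: 0.3335*1.602e-19 = 5.343e-20 J
Step 2: kB*T = 1.381e-23*1004.6 = 1.387e-20 J
Step 3: mu/(kB*T) = 3.851
Step 4: z = exp(3.851) = 47.04

47.04


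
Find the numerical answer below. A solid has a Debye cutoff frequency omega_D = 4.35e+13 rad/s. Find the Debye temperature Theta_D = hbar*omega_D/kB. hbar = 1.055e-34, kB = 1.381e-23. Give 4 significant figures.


Step 1: hbar*omega_D = 1.055e-34 * 4.35e+13 = 4.589e-21 J
Step 2: Theta_D = 4.589e-21 / 1.381e-23
Step 3: Theta_D = 332.3 K

332.3


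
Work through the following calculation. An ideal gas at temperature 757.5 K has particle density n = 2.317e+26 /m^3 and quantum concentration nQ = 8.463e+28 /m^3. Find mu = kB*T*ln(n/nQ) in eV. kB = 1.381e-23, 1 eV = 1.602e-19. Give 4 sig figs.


Step 1: n/nQ = 2.317e+26/8.463e+28 = 0.002738
Step 2: ln(n/nQ) = -5.901
Step 3: mu = kB*T*ln(n/nQ) = 1.046e-20*-5.901 = -6.173e-20 J
Step 4: Convert to eV: -6.173e-20/1.602e-19 = -0.3853 eV

-0.3853


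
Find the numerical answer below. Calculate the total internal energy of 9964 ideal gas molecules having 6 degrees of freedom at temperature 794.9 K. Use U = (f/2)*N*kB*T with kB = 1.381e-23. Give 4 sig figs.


Step 1: f/2 = 6/2 = 3.0
Step 2: N*kB*T = 9964*1.381e-23*794.9 = 1.094e-16
Step 3: U = 3.0 * 1.094e-16 = 3.281e-16 J

3.281e-16


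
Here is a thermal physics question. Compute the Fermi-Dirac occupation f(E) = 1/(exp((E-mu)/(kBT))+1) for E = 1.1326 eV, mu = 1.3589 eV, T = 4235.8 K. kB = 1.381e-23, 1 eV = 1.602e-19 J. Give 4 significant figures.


Step 1: (E - mu) = 1.1326 - 1.3589 = -0.2263 eV
Step 2: Convert: (E-mu)*eV = -3.625e-20 J
Step 3: x = (E-mu)*eV/(kB*T) = -0.6198
Step 4: f = 1/(exp(-0.6198)+1) = 0.6502

0.6502


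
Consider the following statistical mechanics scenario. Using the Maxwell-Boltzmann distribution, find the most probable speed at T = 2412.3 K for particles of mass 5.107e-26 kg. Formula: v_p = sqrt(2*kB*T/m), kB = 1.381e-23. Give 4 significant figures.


Step 1: Numerator = 2*kB*T = 2*1.381e-23*2412.3 = 6.663e-20
Step 2: Ratio = 6.663e-20 / 5.107e-26 = 1.305e+06
Step 3: v_p = sqrt(1.305e+06) = 1142 m/s

1142


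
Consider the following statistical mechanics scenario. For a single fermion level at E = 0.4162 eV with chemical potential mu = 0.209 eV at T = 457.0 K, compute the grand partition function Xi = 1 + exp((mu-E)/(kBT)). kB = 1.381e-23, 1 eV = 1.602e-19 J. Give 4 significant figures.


Step 1: (mu - E) = 0.209 - 0.4162 = -0.2072 eV
Step 2: x = (mu-E)*eV/(kB*T) = -0.2072*1.602e-19/(1.381e-23*457.0) = -5.259
Step 3: exp(x) = 0.005198
Step 4: Xi = 1 + 0.005198 = 1.005

1.005


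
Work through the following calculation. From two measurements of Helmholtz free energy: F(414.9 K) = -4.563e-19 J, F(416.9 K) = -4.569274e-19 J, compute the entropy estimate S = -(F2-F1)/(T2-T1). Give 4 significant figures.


Step 1: dF = F2 - F1 = -4.569274e-19 - (-4.563e-19) = -6.274e-22 J
Step 2: dT = T2 - T1 = 416.9 - 414.9 = 2 K
Step 3: S = -dF/dT = -(-6.274e-22)/2 = 3.137e-22 J/K

3.137e-22


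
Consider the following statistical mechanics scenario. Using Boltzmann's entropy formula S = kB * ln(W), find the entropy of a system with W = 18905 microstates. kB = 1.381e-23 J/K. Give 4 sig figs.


Step 1: ln(W) = ln(18905) = 9.847
Step 2: S = kB * ln(W) = 1.381e-23 * 9.847
Step 3: S = 1.36e-22 J/K

1.36e-22


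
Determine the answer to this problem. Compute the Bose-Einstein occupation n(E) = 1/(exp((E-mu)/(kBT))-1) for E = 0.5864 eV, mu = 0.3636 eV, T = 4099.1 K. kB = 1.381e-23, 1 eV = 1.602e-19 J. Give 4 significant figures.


Step 1: (E - mu) = 0.2228 eV
Step 2: x = (E-mu)*eV/(kB*T) = 0.2228*1.602e-19/(1.381e-23*4099.1) = 0.6305
Step 3: exp(x) = 1.879
Step 4: n = 1/(exp(x)-1) = 1.138

1.138


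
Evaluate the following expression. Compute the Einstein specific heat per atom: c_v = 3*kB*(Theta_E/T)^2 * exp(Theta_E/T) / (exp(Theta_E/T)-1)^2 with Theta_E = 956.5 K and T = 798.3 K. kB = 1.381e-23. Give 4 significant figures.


Step 1: x = Theta_E/T = 956.5/798.3 = 1.198
Step 2: x^2 = 1.436
Step 3: exp(x) = 3.314
Step 4: c_v = 3*1.381e-23*1.436*3.314/(3.314-1)^2 = 3.681e-23

3.681e-23


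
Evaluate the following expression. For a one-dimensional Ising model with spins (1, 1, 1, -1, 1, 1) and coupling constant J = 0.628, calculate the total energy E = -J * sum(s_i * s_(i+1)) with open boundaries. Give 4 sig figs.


Step 1: Nearest-neighbor products: 1, 1, -1, -1, 1
Step 2: Sum of products = 1
Step 3: E = -0.628 * 1 = -0.628

-0.628


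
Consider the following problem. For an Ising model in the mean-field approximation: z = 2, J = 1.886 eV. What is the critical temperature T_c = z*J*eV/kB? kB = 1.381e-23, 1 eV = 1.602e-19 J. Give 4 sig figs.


Step 1: z*J = 2*1.886 = 3.772 eV
Step 2: Convert to Joules: 3.772*1.602e-19 = 6.043e-19 J
Step 3: T_c = 6.043e-19 / 1.381e-23 = 4.376e+04 K

4.376e+04


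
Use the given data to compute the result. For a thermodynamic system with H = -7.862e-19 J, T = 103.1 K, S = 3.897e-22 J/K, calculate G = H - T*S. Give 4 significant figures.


Step 1: T*S = 103.1 * 3.897e-22 = 4.018e-20 J
Step 2: G = H - T*S = -7.862e-19 - 4.018e-20
Step 3: G = -8.264e-19 J

-8.264e-19


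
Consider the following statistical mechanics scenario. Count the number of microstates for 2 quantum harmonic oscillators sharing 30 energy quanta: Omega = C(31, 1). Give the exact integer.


Step 1: Use binomial coefficient C(31, 1)
Step 2: Numerator = 31! / 30!
Step 3: Denominator = 1!
Step 4: Omega = 31

31


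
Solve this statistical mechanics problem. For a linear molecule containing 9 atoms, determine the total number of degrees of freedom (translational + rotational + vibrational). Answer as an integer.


Step 1: Translational DOF = 3
Step 2: Rotational DOF (linear) = 2
Step 3: Vibrational DOF = 3*9 - 5 = 22
Step 4: Total = 3 + 2 + 22 = 27

27


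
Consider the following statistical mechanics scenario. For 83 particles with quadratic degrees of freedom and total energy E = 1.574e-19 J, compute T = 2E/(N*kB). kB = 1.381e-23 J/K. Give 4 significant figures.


Step 1: Numerator = 2*E = 2*1.574e-19 = 3.148e-19 J
Step 2: Denominator = N*kB = 83*1.381e-23 = 1.146e-21
Step 3: T = 3.148e-19 / 1.146e-21 = 274.6 K

274.6


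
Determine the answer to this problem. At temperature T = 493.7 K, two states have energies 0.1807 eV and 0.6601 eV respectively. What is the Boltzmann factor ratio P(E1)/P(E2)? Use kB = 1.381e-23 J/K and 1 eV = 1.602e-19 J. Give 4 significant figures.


Step 1: Compute energy difference dE = E1 - E2 = 0.1807 - 0.6601 = -0.4794 eV
Step 2: Convert to Joules: dE_J = -0.4794 * 1.602e-19 = -7.68e-20 J
Step 3: Compute exponent = -dE_J / (kB * T) = -(-7.68e-20) / (1.381e-23 * 493.7) = 11.26
Step 4: P(E1)/P(E2) = exp(11.26) = 7.799e+04

7.799e+04


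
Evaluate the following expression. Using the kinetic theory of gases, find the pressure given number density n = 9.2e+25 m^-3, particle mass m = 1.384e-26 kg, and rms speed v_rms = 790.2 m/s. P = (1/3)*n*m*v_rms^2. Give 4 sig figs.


Step 1: v_rms^2 = 790.2^2 = 6.244e+05
Step 2: n*m = 9.2e+25*1.384e-26 = 1.273
Step 3: P = (1/3)*1.273*6.244e+05 = 2.65e+05 Pa

2.65e+05


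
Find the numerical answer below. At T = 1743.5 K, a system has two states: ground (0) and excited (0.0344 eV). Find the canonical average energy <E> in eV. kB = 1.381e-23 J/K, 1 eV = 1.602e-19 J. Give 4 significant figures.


Step 1: beta*E = 0.0344*1.602e-19/(1.381e-23*1743.5) = 0.2289
Step 2: exp(-beta*E) = 0.7954
Step 3: <E> = 0.0344*0.7954/(1+0.7954) = 0.01524 eV

0.01524


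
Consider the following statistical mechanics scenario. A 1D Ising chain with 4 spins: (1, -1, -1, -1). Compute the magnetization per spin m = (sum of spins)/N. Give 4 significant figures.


Step 1: Count up spins (+1): 1, down spins (-1): 3
Step 2: Total magnetization M = 1 - 3 = -2
Step 3: m = M/N = -2/4 = -0.5

-0.5


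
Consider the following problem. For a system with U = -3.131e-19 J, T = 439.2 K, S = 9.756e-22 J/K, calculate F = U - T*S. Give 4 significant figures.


Step 1: T*S = 439.2 * 9.756e-22 = 4.285e-19 J
Step 2: F = U - T*S = -3.131e-19 - 4.285e-19
Step 3: F = -7.416e-19 J

-7.416e-19


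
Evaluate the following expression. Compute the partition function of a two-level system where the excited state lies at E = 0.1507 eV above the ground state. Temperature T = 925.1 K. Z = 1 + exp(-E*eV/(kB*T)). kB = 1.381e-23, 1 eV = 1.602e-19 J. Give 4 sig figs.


Step 1: Compute beta*E = E*eV/(kB*T) = 0.1507*1.602e-19/(1.381e-23*925.1) = 1.89
Step 2: exp(-beta*E) = exp(-1.89) = 0.1511
Step 3: Z = 1 + 0.1511 = 1.151

1.151


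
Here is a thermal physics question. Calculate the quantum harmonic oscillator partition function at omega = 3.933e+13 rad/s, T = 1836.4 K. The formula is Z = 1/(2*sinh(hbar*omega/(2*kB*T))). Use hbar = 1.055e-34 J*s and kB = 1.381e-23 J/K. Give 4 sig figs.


Step 1: Compute x = hbar*omega/(kB*T) = 1.055e-34*3.933e+13/(1.381e-23*1836.4) = 0.1636
Step 2: x/2 = 0.08181
Step 3: sinh(x/2) = 0.0819
Step 4: Z = 1/(2*0.0819) = 6.105

6.105


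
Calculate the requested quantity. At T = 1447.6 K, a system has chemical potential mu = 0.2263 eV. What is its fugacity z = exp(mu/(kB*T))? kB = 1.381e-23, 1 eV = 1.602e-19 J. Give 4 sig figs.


Step 1: Convert mu to Joules: 0.2263*1.602e-19 = 3.625e-20 J
Step 2: kB*T = 1.381e-23*1447.6 = 1.999e-20 J
Step 3: mu/(kB*T) = 1.813
Step 4: z = exp(1.813) = 6.132

6.132


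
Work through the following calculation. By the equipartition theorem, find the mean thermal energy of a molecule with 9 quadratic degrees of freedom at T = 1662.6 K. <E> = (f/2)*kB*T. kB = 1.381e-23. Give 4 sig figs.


Step 1: f/2 = 9/2 = 4.5
Step 2: kB*T = 1.381e-23 * 1662.6 = 2.296e-20
Step 3: <E> = 4.5 * 2.296e-20 = 1.033e-19 J

1.033e-19


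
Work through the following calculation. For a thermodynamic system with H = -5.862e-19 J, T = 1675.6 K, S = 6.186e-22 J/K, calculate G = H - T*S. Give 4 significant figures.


Step 1: T*S = 1675.6 * 6.186e-22 = 1.037e-18 J
Step 2: G = H - T*S = -5.862e-19 - 1.037e-18
Step 3: G = -1.623e-18 J

-1.623e-18


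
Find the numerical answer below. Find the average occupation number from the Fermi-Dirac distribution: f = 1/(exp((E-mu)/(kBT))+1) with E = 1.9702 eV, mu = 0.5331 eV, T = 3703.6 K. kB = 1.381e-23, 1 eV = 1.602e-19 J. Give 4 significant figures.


Step 1: (E - mu) = 1.9702 - 0.5331 = 1.437 eV
Step 2: Convert: (E-mu)*eV = 2.302e-19 J
Step 3: x = (E-mu)*eV/(kB*T) = 4.501
Step 4: f = 1/(exp(4.501)+1) = 0.01097

0.01097


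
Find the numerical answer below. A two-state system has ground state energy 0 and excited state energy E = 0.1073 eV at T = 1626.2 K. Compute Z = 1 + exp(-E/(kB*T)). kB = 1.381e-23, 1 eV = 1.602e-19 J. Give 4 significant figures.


Step 1: Compute beta*E = E*eV/(kB*T) = 0.1073*1.602e-19/(1.381e-23*1626.2) = 0.7654
Step 2: exp(-beta*E) = exp(-0.7654) = 0.4651
Step 3: Z = 1 + 0.4651 = 1.465

1.465


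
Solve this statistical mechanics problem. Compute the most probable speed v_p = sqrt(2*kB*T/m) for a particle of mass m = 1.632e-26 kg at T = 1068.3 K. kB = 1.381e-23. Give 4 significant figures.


Step 1: Numerator = 2*kB*T = 2*1.381e-23*1068.3 = 2.951e-20
Step 2: Ratio = 2.951e-20 / 1.632e-26 = 1.808e+06
Step 3: v_p = sqrt(1.808e+06) = 1345 m/s

1345


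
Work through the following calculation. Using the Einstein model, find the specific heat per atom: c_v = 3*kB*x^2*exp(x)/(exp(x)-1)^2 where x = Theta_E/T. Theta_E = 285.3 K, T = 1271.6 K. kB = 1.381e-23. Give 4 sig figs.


Step 1: x = Theta_E/T = 285.3/1271.6 = 0.2244
Step 2: x^2 = 0.05034
Step 3: exp(x) = 1.252
Step 4: c_v = 3*1.381e-23*0.05034*1.252/(1.252-1)^2 = 4.126e-23

4.126e-23


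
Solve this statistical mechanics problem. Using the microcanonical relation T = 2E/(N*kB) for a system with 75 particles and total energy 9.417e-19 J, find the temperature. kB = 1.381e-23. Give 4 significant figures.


Step 1: Numerator = 2*E = 2*9.417e-19 = 1.883e-18 J
Step 2: Denominator = N*kB = 75*1.381e-23 = 1.036e-21
Step 3: T = 1.883e-18 / 1.036e-21 = 1818 K

1818


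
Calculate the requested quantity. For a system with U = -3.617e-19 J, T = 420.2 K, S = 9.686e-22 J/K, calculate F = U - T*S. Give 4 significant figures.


Step 1: T*S = 420.2 * 9.686e-22 = 4.07e-19 J
Step 2: F = U - T*S = -3.617e-19 - 4.07e-19
Step 3: F = -7.687e-19 J

-7.687e-19


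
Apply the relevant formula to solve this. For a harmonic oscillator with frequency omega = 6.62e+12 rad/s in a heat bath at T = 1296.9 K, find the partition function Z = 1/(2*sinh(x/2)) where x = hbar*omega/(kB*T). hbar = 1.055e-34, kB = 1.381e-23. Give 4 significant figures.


Step 1: Compute x = hbar*omega/(kB*T) = 1.055e-34*6.62e+12/(1.381e-23*1296.9) = 0.039
Step 2: x/2 = 0.0195
Step 3: sinh(x/2) = 0.0195
Step 4: Z = 1/(2*0.0195) = 25.64

25.64


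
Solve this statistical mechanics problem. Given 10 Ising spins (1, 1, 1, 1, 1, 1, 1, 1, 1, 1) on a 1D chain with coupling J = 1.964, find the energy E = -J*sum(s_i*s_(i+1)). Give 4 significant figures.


Step 1: Nearest-neighbor products: 1, 1, 1, 1, 1, 1, 1, 1, 1
Step 2: Sum of products = 9
Step 3: E = -1.964 * 9 = -17.68

-17.68


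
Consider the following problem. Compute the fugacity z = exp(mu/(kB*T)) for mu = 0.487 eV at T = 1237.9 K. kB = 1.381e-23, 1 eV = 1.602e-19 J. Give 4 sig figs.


Step 1: Convert mu to Joules: 0.487*1.602e-19 = 7.802e-20 J
Step 2: kB*T = 1.381e-23*1237.9 = 1.71e-20 J
Step 3: mu/(kB*T) = 4.564
Step 4: z = exp(4.564) = 95.93

95.93


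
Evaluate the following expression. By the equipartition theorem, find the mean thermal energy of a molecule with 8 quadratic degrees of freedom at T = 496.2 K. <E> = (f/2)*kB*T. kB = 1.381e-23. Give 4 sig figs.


Step 1: f/2 = 8/2 = 4
Step 2: kB*T = 1.381e-23 * 496.2 = 6.853e-21
Step 3: <E> = 4 * 6.853e-21 = 2.741e-20 J

2.741e-20


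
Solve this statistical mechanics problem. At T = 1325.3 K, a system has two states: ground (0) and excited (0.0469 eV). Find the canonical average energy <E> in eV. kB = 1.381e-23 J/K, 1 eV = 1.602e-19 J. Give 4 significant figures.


Step 1: beta*E = 0.0469*1.602e-19/(1.381e-23*1325.3) = 0.4105
Step 2: exp(-beta*E) = 0.6633
Step 3: <E> = 0.0469*0.6633/(1+0.6633) = 0.0187 eV

0.0187


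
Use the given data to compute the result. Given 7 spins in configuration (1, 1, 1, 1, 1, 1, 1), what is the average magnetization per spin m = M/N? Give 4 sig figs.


Step 1: Count up spins (+1): 7, down spins (-1): 0
Step 2: Total magnetization M = 7 - 0 = 7
Step 3: m = M/N = 7/7 = 1

1


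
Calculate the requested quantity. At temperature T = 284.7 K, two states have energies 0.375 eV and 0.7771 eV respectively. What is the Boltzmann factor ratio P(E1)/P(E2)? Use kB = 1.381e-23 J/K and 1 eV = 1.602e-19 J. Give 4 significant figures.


Step 1: Compute energy difference dE = E1 - E2 = 0.375 - 0.7771 = -0.4021 eV
Step 2: Convert to Joules: dE_J = -0.4021 * 1.602e-19 = -6.442e-20 J
Step 3: Compute exponent = -dE_J / (kB * T) = -(-6.442e-20) / (1.381e-23 * 284.7) = 16.38
Step 4: P(E1)/P(E2) = exp(16.38) = 1.304e+07

1.304e+07


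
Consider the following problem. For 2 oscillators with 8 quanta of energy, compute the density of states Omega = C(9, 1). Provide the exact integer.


Step 1: Use binomial coefficient C(9, 1)
Step 2: Numerator = 9! / 8!
Step 3: Denominator = 1!
Step 4: Omega = 9

9


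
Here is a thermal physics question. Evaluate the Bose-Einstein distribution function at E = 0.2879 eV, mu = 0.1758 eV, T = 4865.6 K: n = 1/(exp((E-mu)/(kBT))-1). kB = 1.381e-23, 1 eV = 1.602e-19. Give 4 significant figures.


Step 1: (E - mu) = 0.1121 eV
Step 2: x = (E-mu)*eV/(kB*T) = 0.1121*1.602e-19/(1.381e-23*4865.6) = 0.2673
Step 3: exp(x) = 1.306
Step 4: n = 1/(exp(x)-1) = 3.264

3.264


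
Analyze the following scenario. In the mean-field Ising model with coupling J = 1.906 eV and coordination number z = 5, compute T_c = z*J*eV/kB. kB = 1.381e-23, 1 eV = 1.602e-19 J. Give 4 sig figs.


Step 1: z*J = 5*1.906 = 9.53 eV
Step 2: Convert to Joules: 9.53*1.602e-19 = 1.527e-18 J
Step 3: T_c = 1.527e-18 / 1.381e-23 = 1.106e+05 K

1.106e+05


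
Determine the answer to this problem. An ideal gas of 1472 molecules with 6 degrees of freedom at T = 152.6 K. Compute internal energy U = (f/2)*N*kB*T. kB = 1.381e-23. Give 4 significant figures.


Step 1: f/2 = 6/2 = 3.0
Step 2: N*kB*T = 1472*1.381e-23*152.6 = 3.102e-18
Step 3: U = 3.0 * 3.102e-18 = 9.306e-18 J

9.306e-18


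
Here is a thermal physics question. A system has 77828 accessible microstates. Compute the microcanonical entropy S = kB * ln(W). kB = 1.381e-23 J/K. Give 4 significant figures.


Step 1: ln(W) = ln(77828) = 11.26
Step 2: S = kB * ln(W) = 1.381e-23 * 11.26
Step 3: S = 1.555e-22 J/K

1.555e-22


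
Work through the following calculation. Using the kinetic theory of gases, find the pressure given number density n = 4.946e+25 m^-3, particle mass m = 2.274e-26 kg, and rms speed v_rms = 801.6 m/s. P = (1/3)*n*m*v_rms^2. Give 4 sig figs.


Step 1: v_rms^2 = 801.6^2 = 6.426e+05
Step 2: n*m = 4.946e+25*2.274e-26 = 1.125
Step 3: P = (1/3)*1.125*6.426e+05 = 2.409e+05 Pa

2.409e+05


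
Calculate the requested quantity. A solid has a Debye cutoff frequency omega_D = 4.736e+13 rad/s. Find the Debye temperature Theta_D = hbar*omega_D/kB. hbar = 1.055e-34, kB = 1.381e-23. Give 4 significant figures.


Step 1: hbar*omega_D = 1.055e-34 * 4.736e+13 = 4.996e-21 J
Step 2: Theta_D = 4.996e-21 / 1.381e-23
Step 3: Theta_D = 361.8 K

361.8


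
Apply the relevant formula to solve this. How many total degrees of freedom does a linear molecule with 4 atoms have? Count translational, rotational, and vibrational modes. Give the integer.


Step 1: Translational DOF = 3
Step 2: Rotational DOF (linear) = 2
Step 3: Vibrational DOF = 3*4 - 5 = 7
Step 4: Total = 3 + 2 + 7 = 12

12


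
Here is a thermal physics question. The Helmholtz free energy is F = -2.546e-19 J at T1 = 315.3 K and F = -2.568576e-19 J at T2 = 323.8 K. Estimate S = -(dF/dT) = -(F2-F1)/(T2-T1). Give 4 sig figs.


Step 1: dF = F2 - F1 = -2.568576e-19 - (-2.546e-19) = -2.2576e-21 J
Step 2: dT = T2 - T1 = 323.8 - 315.3 = 8.5 K
Step 3: S = -dF/dT = -(-2.2576e-21)/8.5 = 2.656e-22 J/K

2.656e-22


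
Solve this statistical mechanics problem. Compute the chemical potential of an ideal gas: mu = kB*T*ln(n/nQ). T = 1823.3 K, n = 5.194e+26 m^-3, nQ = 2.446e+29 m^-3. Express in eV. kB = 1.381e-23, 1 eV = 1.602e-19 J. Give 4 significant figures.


Step 1: n/nQ = 5.194e+26/2.446e+29 = 0.002123
Step 2: ln(n/nQ) = -6.155
Step 3: mu = kB*T*ln(n/nQ) = 2.518e-20*-6.155 = -1.55e-19 J
Step 4: Convert to eV: -1.55e-19/1.602e-19 = -0.9674 eV

-0.9674


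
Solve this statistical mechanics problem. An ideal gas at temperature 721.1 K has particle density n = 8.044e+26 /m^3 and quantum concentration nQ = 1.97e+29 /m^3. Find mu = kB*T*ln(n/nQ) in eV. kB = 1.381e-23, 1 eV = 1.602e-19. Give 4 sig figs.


Step 1: n/nQ = 8.044e+26/1.97e+29 = 0.004083
Step 2: ln(n/nQ) = -5.501
Step 3: mu = kB*T*ln(n/nQ) = 9.958e-21*-5.501 = -5.478e-20 J
Step 4: Convert to eV: -5.478e-20/1.602e-19 = -0.3419 eV

-0.3419


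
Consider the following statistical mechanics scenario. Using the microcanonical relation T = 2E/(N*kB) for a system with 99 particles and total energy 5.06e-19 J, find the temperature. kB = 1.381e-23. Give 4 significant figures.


Step 1: Numerator = 2*E = 2*5.06e-19 = 1.012e-18 J
Step 2: Denominator = N*kB = 99*1.381e-23 = 1.367e-21
Step 3: T = 1.012e-18 / 1.367e-21 = 740.2 K

740.2


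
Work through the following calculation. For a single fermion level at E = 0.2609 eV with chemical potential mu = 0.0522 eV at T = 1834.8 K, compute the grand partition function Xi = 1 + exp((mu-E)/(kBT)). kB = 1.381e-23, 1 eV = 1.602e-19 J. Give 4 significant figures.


Step 1: (mu - E) = 0.0522 - 0.2609 = -0.2087 eV
Step 2: x = (mu-E)*eV/(kB*T) = -0.2087*1.602e-19/(1.381e-23*1834.8) = -1.319
Step 3: exp(x) = 0.2673
Step 4: Xi = 1 + 0.2673 = 1.267

1.267


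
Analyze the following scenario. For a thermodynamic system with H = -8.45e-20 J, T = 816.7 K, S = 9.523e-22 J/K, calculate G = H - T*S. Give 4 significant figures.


Step 1: T*S = 816.7 * 9.523e-22 = 7.777e-19 J
Step 2: G = H - T*S = -8.45e-20 - 7.777e-19
Step 3: G = -8.622e-19 J

-8.622e-19


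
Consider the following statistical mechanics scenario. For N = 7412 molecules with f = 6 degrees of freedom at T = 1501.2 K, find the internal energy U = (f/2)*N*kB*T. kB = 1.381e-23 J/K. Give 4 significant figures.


Step 1: f/2 = 6/2 = 3.0
Step 2: N*kB*T = 7412*1.381e-23*1501.2 = 1.537e-16
Step 3: U = 3.0 * 1.537e-16 = 4.61e-16 J

4.61e-16


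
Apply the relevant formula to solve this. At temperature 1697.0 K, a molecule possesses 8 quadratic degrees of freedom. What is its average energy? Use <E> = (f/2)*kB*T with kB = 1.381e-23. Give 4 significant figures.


Step 1: f/2 = 8/2 = 4
Step 2: kB*T = 1.381e-23 * 1697.0 = 2.344e-20
Step 3: <E> = 4 * 2.344e-20 = 9.374e-20 J

9.374e-20


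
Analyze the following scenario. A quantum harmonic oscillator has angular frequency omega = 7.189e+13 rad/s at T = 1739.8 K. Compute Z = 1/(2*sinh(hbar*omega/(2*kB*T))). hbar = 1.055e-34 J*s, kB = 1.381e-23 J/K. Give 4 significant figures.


Step 1: Compute x = hbar*omega/(kB*T) = 1.055e-34*7.189e+13/(1.381e-23*1739.8) = 0.3157
Step 2: x/2 = 0.1578
Step 3: sinh(x/2) = 0.1585
Step 4: Z = 1/(2*0.1585) = 3.155

3.155


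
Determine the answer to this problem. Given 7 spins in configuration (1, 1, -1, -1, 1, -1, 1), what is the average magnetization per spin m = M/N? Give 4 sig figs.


Step 1: Count up spins (+1): 4, down spins (-1): 3
Step 2: Total magnetization M = 4 - 3 = 1
Step 3: m = M/N = 1/7 = 0.1429

0.1429


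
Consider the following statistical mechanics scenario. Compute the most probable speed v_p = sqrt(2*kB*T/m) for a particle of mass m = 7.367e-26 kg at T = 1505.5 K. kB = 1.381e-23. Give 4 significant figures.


Step 1: Numerator = 2*kB*T = 2*1.381e-23*1505.5 = 4.158e-20
Step 2: Ratio = 4.158e-20 / 7.367e-26 = 5.644e+05
Step 3: v_p = sqrt(5.644e+05) = 751.3 m/s

751.3


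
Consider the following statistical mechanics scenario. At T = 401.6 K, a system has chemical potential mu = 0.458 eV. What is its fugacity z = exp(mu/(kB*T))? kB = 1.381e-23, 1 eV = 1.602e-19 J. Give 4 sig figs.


Step 1: Convert mu to Joules: 0.458*1.602e-19 = 7.337e-20 J
Step 2: kB*T = 1.381e-23*401.6 = 5.546e-21 J
Step 3: mu/(kB*T) = 13.23
Step 4: z = exp(13.23) = 5.565e+05

5.565e+05


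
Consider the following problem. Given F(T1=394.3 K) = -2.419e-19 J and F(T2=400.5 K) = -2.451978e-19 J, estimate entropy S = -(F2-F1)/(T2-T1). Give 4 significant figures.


Step 1: dF = F2 - F1 = -2.451978e-19 - (-2.419e-19) = -3.2978e-21 J
Step 2: dT = T2 - T1 = 400.5 - 394.3 = 6.2 K
Step 3: S = -dF/dT = -(-3.2978e-21)/6.2 = 5.319e-22 J/K

5.319e-22


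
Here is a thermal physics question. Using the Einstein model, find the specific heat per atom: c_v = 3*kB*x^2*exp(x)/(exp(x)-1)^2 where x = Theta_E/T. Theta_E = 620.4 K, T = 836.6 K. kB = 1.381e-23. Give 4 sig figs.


Step 1: x = Theta_E/T = 620.4/836.6 = 0.7416
Step 2: x^2 = 0.5499
Step 3: exp(x) = 2.099
Step 4: c_v = 3*1.381e-23*0.5499*2.099/(2.099-1)^2 = 3.958e-23

3.958e-23


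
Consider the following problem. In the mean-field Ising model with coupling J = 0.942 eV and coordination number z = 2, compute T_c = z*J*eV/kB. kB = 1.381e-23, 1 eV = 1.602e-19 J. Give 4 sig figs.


Step 1: z*J = 2*0.942 = 1.884 eV
Step 2: Convert to Joules: 1.884*1.602e-19 = 3.018e-19 J
Step 3: T_c = 3.018e-19 / 1.381e-23 = 2.185e+04 K

2.185e+04


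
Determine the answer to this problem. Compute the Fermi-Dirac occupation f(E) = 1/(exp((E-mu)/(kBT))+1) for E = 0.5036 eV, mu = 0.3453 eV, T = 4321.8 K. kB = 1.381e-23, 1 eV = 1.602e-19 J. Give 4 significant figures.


Step 1: (E - mu) = 0.5036 - 0.3453 = 0.1583 eV
Step 2: Convert: (E-mu)*eV = 2.536e-20 J
Step 3: x = (E-mu)*eV/(kB*T) = 0.4249
Step 4: f = 1/(exp(0.4249)+1) = 0.3953

0.3953


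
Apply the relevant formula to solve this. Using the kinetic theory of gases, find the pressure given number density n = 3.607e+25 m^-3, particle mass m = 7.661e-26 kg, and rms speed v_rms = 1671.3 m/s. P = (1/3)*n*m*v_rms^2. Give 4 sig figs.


Step 1: v_rms^2 = 1671.3^2 = 2.793e+06
Step 2: n*m = 3.607e+25*7.661e-26 = 2.763
Step 3: P = (1/3)*2.763*2.793e+06 = 2.573e+06 Pa

2.573e+06


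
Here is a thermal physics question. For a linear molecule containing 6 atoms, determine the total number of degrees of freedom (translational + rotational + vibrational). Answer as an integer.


Step 1: Translational DOF = 3
Step 2: Rotational DOF (linear) = 2
Step 3: Vibrational DOF = 3*6 - 5 = 13
Step 4: Total = 3 + 2 + 13 = 18

18


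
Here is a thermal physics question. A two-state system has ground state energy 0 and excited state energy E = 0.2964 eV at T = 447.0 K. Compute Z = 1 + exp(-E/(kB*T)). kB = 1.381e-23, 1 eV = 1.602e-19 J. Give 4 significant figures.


Step 1: Compute beta*E = E*eV/(kB*T) = 0.2964*1.602e-19/(1.381e-23*447.0) = 7.692
Step 2: exp(-beta*E) = exp(-7.692) = 0.0004565
Step 3: Z = 1 + 0.0004565 = 1

1


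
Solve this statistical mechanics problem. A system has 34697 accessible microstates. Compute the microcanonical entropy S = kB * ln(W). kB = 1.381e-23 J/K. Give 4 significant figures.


Step 1: ln(W) = ln(34697) = 10.45
Step 2: S = kB * ln(W) = 1.381e-23 * 10.45
Step 3: S = 1.444e-22 J/K

1.444e-22


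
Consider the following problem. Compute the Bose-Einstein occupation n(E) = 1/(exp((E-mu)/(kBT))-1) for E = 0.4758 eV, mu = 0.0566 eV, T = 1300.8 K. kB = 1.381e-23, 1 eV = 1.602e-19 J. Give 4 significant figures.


Step 1: (E - mu) = 0.4192 eV
Step 2: x = (E-mu)*eV/(kB*T) = 0.4192*1.602e-19/(1.381e-23*1300.8) = 3.738
Step 3: exp(x) = 42.03
Step 4: n = 1/(exp(x)-1) = 0.02437

0.02437


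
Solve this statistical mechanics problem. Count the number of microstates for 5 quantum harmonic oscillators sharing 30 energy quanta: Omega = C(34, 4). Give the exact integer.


Step 1: Use binomial coefficient C(34, 4)
Step 2: Numerator = 34! / 30!
Step 3: Denominator = 4!
Step 4: Omega = 46376

46376


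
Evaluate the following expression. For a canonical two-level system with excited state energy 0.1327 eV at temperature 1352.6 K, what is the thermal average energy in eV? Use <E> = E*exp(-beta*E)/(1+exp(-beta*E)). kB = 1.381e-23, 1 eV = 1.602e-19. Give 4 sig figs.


Step 1: beta*E = 0.1327*1.602e-19/(1.381e-23*1352.6) = 1.138
Step 2: exp(-beta*E) = 0.3204
Step 3: <E> = 0.1327*0.3204/(1+0.3204) = 0.0322 eV

0.0322


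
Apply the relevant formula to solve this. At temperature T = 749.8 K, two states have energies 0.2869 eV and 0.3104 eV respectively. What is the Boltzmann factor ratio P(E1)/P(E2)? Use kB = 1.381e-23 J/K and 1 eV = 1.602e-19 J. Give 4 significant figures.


Step 1: Compute energy difference dE = E1 - E2 = 0.2869 - 0.3104 = -0.0235 eV
Step 2: Convert to Joules: dE_J = -0.0235 * 1.602e-19 = -3.765e-21 J
Step 3: Compute exponent = -dE_J / (kB * T) = -(-3.765e-21) / (1.381e-23 * 749.8) = 0.3636
Step 4: P(E1)/P(E2) = exp(0.3636) = 1.438

1.438


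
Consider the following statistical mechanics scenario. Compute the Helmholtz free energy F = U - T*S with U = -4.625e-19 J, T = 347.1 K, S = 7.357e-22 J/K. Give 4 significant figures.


Step 1: T*S = 347.1 * 7.357e-22 = 2.554e-19 J
Step 2: F = U - T*S = -4.625e-19 - 2.554e-19
Step 3: F = -7.179e-19 J

-7.179e-19


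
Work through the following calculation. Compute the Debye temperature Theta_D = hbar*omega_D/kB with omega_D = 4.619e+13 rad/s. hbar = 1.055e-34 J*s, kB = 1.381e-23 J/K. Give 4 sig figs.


Step 1: hbar*omega_D = 1.055e-34 * 4.619e+13 = 4.873e-21 J
Step 2: Theta_D = 4.873e-21 / 1.381e-23
Step 3: Theta_D = 352.9 K

352.9


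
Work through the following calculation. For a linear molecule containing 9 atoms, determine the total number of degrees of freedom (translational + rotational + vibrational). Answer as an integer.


Step 1: Translational DOF = 3
Step 2: Rotational DOF (linear) = 2
Step 3: Vibrational DOF = 3*9 - 5 = 22
Step 4: Total = 3 + 2 + 22 = 27

27


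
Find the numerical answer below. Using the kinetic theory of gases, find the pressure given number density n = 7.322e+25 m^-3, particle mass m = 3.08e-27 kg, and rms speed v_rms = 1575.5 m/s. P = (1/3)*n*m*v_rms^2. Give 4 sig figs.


Step 1: v_rms^2 = 1575.5^2 = 2.482e+06
Step 2: n*m = 7.322e+25*3.08e-27 = 0.2255
Step 3: P = (1/3)*0.2255*2.482e+06 = 1.866e+05 Pa

1.866e+05


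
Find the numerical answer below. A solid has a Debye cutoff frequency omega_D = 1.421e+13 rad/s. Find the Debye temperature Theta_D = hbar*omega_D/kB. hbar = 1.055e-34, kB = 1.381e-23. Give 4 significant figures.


Step 1: hbar*omega_D = 1.055e-34 * 1.421e+13 = 1.499e-21 J
Step 2: Theta_D = 1.499e-21 / 1.381e-23
Step 3: Theta_D = 108.6 K

108.6


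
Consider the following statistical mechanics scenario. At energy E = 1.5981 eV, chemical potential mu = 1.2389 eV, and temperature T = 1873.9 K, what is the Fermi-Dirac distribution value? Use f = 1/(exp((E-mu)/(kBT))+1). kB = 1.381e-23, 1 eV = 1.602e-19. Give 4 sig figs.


Step 1: (E - mu) = 1.5981 - 1.2389 = 0.3592 eV
Step 2: Convert: (E-mu)*eV = 5.754e-20 J
Step 3: x = (E-mu)*eV/(kB*T) = 2.224
Step 4: f = 1/(exp(2.224)+1) = 0.09765

0.09765


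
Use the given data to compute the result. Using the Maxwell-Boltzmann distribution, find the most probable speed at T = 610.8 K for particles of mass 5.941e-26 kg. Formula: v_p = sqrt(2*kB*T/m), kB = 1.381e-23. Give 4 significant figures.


Step 1: Numerator = 2*kB*T = 2*1.381e-23*610.8 = 1.687e-20
Step 2: Ratio = 1.687e-20 / 5.941e-26 = 2.84e+05
Step 3: v_p = sqrt(2.84e+05) = 532.9 m/s

532.9


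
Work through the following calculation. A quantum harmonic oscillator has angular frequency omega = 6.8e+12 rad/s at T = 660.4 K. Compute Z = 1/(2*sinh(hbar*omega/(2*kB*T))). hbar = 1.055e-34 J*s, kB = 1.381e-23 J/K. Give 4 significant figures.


Step 1: Compute x = hbar*omega/(kB*T) = 1.055e-34*6.8e+12/(1.381e-23*660.4) = 0.07866
Step 2: x/2 = 0.03933
Step 3: sinh(x/2) = 0.03934
Step 4: Z = 1/(2*0.03934) = 12.71

12.71


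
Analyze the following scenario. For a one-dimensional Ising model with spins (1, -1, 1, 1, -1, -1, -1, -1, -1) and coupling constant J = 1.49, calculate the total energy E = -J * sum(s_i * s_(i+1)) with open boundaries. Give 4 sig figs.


Step 1: Nearest-neighbor products: -1, -1, 1, -1, 1, 1, 1, 1
Step 2: Sum of products = 2
Step 3: E = -1.49 * 2 = -2.98

-2.98


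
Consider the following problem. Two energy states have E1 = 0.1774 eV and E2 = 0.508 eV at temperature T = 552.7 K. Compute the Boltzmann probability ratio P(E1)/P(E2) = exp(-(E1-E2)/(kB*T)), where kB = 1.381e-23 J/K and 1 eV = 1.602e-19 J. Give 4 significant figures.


Step 1: Compute energy difference dE = E1 - E2 = 0.1774 - 0.508 = -0.3306 eV
Step 2: Convert to Joules: dE_J = -0.3306 * 1.602e-19 = -5.296e-20 J
Step 3: Compute exponent = -dE_J / (kB * T) = -(-5.296e-20) / (1.381e-23 * 552.7) = 6.939
Step 4: P(E1)/P(E2) = exp(6.939) = 1031

1031


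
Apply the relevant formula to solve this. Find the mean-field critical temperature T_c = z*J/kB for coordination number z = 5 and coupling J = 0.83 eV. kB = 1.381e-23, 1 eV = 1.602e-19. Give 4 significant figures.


Step 1: z*J = 5*0.83 = 4.15 eV
Step 2: Convert to Joules: 4.15*1.602e-19 = 6.648e-19 J
Step 3: T_c = 6.648e-19 / 1.381e-23 = 4.814e+04 K

4.814e+04


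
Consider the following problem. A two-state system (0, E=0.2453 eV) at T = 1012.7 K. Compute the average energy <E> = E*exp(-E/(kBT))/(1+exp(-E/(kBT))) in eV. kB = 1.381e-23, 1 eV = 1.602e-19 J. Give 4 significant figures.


Step 1: beta*E = 0.2453*1.602e-19/(1.381e-23*1012.7) = 2.81
Step 2: exp(-beta*E) = 0.06021
Step 3: <E> = 0.2453*0.06021/(1+0.06021) = 0.01393 eV

0.01393


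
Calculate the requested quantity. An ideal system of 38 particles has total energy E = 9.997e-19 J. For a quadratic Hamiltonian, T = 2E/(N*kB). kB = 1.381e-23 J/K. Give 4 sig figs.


Step 1: Numerator = 2*E = 2*9.997e-19 = 1.999e-18 J
Step 2: Denominator = N*kB = 38*1.381e-23 = 5.248e-22
Step 3: T = 1.999e-18 / 5.248e-22 = 3810 K

3810


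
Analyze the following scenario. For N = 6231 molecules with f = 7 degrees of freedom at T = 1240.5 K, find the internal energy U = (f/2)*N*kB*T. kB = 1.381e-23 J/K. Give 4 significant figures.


Step 1: f/2 = 7/2 = 3.5
Step 2: N*kB*T = 6231*1.381e-23*1240.5 = 1.067e-16
Step 3: U = 3.5 * 1.067e-16 = 3.736e-16 J

3.736e-16


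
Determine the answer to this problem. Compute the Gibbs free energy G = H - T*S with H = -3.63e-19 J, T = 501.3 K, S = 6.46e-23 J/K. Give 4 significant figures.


Step 1: T*S = 501.3 * 6.46e-23 = 3.238e-20 J
Step 2: G = H - T*S = -3.63e-19 - 3.238e-20
Step 3: G = -3.954e-19 J

-3.954e-19


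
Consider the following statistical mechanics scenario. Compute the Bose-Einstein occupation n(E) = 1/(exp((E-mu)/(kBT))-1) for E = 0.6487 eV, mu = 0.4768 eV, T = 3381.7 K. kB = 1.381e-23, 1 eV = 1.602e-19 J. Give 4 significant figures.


Step 1: (E - mu) = 0.1719 eV
Step 2: x = (E-mu)*eV/(kB*T) = 0.1719*1.602e-19/(1.381e-23*3381.7) = 0.5897
Step 3: exp(x) = 1.803
Step 4: n = 1/(exp(x)-1) = 1.245

1.245


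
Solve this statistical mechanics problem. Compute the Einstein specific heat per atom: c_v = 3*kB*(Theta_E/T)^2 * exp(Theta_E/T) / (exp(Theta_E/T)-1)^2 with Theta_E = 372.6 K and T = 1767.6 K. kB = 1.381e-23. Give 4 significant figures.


Step 1: x = Theta_E/T = 372.6/1767.6 = 0.2108
Step 2: x^2 = 0.04443
Step 3: exp(x) = 1.235
Step 4: c_v = 3*1.381e-23*0.04443*1.235/(1.235-1)^2 = 4.128e-23

4.128e-23


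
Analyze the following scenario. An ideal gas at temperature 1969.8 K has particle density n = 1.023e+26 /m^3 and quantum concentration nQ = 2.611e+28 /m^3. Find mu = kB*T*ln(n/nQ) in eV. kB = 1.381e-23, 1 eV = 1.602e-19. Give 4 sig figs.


Step 1: n/nQ = 1.023e+26/2.611e+28 = 0.003918
Step 2: ln(n/nQ) = -5.542
Step 3: mu = kB*T*ln(n/nQ) = 2.72e-20*-5.542 = -1.508e-19 J
Step 4: Convert to eV: -1.508e-19/1.602e-19 = -0.9411 eV

-0.9411


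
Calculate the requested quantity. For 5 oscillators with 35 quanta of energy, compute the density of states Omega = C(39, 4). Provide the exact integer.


Step 1: Use binomial coefficient C(39, 4)
Step 2: Numerator = 39! / 35!
Step 3: Denominator = 4!
Step 4: Omega = 82251

82251


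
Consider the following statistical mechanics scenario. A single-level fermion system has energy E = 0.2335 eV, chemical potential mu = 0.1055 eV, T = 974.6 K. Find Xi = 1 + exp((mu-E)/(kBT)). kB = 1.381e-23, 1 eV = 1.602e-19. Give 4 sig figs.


Step 1: (mu - E) = 0.1055 - 0.2335 = -0.128 eV
Step 2: x = (mu-E)*eV/(kB*T) = -0.128*1.602e-19/(1.381e-23*974.6) = -1.524
Step 3: exp(x) = 0.2179
Step 4: Xi = 1 + 0.2179 = 1.218

1.218
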